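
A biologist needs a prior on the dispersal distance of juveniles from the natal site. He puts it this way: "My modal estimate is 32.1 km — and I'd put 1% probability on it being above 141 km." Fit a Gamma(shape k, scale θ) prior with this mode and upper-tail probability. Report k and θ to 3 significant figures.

Gamma(k,θ) with k>1 has mode (k−1)θ, so θ = 32.1/(k−1).
Need P(X < 141) = 0.99 with θ tied to k this way. Start at k = 2, θ = 32.1: P(X<141) ≈ 0.933.
Too low — raise k to concentrate. Iterating converges to k ≈ 2.86.
Then θ = 32.1/(2.86−1) ≈ 17.3.

k ≈ 2.86, θ ≈ 17.3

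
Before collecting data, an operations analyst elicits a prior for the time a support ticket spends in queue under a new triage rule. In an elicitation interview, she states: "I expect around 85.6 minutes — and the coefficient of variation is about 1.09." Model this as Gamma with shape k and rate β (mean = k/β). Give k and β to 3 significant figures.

k ≈ 0.842, β ≈ 0.00983

For Gamma(k, rate β): mean = k/β, variance = k/β², so CV = 1/√k.
CV = 1.09, hence k = 1/CV² = 0.842.
Then β = k/mean = 0.842/85.6 = 0.00983.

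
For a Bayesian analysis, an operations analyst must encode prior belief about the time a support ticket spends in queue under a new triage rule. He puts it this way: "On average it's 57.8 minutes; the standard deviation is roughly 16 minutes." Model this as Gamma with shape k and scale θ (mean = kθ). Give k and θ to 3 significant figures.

For Gamma(k, scale θ): mean = kθ, variance = kθ², so CV = 1/√k.
CV = SD/mean = 16/57.8 = 0.2768, hence k = 1/CV² = 13.1.
Then θ = mean/k = 57.8/13.1 = 4.43.

k ≈ 13.1, θ ≈ 4.43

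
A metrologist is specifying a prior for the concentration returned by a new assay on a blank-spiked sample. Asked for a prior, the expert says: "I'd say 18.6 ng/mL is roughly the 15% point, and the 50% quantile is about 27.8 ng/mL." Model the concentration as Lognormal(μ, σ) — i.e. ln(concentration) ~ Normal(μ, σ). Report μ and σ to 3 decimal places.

μ ≈ 3.325, σ ≈ 0.388

If T ~ Lognormal(μ,σ) then ln T ~ Normal(μ,σ), so the p-quantile of ln T is μ + z_p·σ.
ln(18.6) = 2.923 and ln(27.8) = 3.325; z_{0.15} = -1.036, z_{0.5} = 0.
σ = (3.325 − 2.923)/(0 − (-1.036)) = 0.388.
μ = 2.923 − (-1.036)·0.388 = 3.325.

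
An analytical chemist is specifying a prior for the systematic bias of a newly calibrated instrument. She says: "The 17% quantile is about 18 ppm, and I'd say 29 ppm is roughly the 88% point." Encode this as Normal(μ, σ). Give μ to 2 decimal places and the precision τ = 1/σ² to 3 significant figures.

μ = 22.93, τ = 0.0375

For Normal(μ,σ), the p-quantile is μ + z_p·σ. Here z_{0.17} = -0.9542, z_{0.88} = 1.175.
So 18 = μ − 0.9542σ and 29 = μ + 1.175σ.
Subtracting: σ = (29 − 18)/(1.175 − (-0.9542)) = 5.17.
Then μ = 18 − (-0.9542)·5.17 = 22.93.
Precision τ = 1/σ² = 1/5.166² = 0.0375.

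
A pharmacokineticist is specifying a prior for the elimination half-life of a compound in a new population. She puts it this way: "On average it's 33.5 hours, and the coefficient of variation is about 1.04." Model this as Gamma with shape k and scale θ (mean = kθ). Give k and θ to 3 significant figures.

k ≈ 0.925, θ ≈ 36.2

For Gamma(k, scale θ): mean = kθ, variance = kθ², so CV = 1/√k.
CV = 1.04, hence k = 1/CV² = 0.925.
Then θ = mean/k = 33.5/0.925 = 36.2.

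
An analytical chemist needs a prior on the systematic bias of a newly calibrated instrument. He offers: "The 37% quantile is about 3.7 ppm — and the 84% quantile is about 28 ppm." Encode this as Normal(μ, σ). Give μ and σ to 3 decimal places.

For Normal(μ,σ), the p-quantile is μ + z_p·σ. Here z_{0.37} = -0.3319, z_{0.84} = 0.9945.
So 3.7 = μ − 0.3319σ and 28 = μ + 0.9945σ.
Subtracting: σ = (28 − 3.7)/(0.9945 − (-0.3319)) = 18.321.
Then μ = 3.7 − (-0.3319)·18.321 = 9.780.

μ = 9.780, σ = 18.321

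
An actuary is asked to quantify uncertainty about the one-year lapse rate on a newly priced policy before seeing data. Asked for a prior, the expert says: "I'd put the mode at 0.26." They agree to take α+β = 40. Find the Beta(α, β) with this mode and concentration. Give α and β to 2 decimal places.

α = 10.88, β = 29.12

For α,β > 1 the Beta mode is (α−1)/(α+β−2). With α+β = 40, the mode is (α−1)/38.
Set (α−1)/38 = 0.26 → α = 1 + 0.26·38 = 10.88.
β = 40 − α = 29.12.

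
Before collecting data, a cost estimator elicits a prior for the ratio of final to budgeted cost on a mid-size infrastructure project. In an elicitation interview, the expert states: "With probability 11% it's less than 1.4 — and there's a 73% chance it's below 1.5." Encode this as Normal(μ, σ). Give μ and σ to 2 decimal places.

The p-quantile of Normal(μ,σ) is μ + z_p·σ, with z_{0.11} = -1.227 and z_{0.73} = 0.6128.
Eliminate σ: μ = (z₂·x₁ − z₁·x₂)/(z₂ − z₁) = (0.6128·1.4 − (-1.227)·1.5)/1.839 = 1.47.
Then σ = (x₂ − x₁)/(z₂ − z₁) = (1.5 − 1.4)/1.839 = 0.05.

μ = 1.47, σ = 0.05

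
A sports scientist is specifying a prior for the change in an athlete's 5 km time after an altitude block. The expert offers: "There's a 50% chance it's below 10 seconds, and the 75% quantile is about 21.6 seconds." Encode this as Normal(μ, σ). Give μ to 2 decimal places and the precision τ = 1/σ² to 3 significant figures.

The p-quantile of Normal(μ,σ) is μ + z_p·σ, with z_{0.5} = 0 and z_{0.75} = 0.6745.
Eliminate σ: μ = (z₂·x₁ − z₁·x₂)/(z₂ − z₁) = (0.6745·10 − (0)·21.6)/0.6745 = 10.00.
Then σ = (x₂ − x₁)/(z₂ − z₁) = (21.6 − 10)/0.6745 = 17.20.
Precision τ = 1/σ² = 1/17.2² = 0.00338.

μ = 10.00, τ = 0.00338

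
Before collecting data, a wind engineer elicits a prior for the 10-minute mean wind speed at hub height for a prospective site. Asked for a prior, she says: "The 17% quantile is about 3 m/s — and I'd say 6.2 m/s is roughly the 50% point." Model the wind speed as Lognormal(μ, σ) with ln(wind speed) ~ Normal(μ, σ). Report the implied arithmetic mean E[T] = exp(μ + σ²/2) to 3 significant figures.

If T ~ Lognormal(μ,σ) then ln T ~ Normal(μ,σ), so the p-quantile of ln T is μ + z_p·σ.
ln(3) = 1.099 and ln(6.2) = 1.825; z_{0.17} = -0.9542, z_{0.5} = 0.
σ = (1.825 − 1.099)/(0 − (-0.9542)) = 0.761.
μ = 1.099 − (-0.9542)·0.761 = 1.825.
E[T] = exp(μ + σ²/2) = exp(1.825 + 0.2894) = 8.28 m/s.

E[T] ≈ 8.28 m/s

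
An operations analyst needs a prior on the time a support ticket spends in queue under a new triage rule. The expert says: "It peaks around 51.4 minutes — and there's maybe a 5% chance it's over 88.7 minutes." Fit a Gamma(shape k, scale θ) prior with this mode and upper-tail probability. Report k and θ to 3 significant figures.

Gamma(k,θ) with k>1 has mode (k−1)θ, so θ = 51.4/(k−1).
Need P(X < 88.7) = 0.95 with θ tied to k this way. Start at k = 2, θ = 51.4: P(X<88.7) ≈ 0.515.
Too low — raise k to concentrate. Iterating converges to k ≈ 10.4.
Then θ = 51.4/(10.4−1) ≈ 5.48.

k ≈ 10.4, θ ≈ 5.48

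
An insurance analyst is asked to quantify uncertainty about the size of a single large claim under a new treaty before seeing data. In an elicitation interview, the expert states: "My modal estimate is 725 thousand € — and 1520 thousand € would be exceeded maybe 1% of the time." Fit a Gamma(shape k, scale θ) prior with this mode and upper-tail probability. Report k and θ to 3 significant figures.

k ≈ 9.88, θ ≈ 81.6

Gamma(k,θ) with k>1 has mode (k−1)θ, so θ = 725/(k−1).
Need P(X < 1520) = 0.99 with θ tied to k this way. Start at k = 2, θ = 725: P(X<1520) ≈ 0.619.
Too low — raise k to concentrate. Iterating converges to k ≈ 9.88.
Then θ = 725/(9.88−1) ≈ 81.6.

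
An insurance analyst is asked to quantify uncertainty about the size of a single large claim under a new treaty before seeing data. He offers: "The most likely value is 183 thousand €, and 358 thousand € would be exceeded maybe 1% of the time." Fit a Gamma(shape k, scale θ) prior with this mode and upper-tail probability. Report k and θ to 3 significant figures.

Gamma(k,θ) with k>1 has mode (k−1)θ, so θ = 183/(k−1).
Need P(X < 358) = 0.99 with θ tied to k this way. Start at k = 2, θ = 183: P(X<358) ≈ 0.582.
Too low — raise k to concentrate. Iterating converges to k ≈ 12.
Then θ = 183/(12−1) ≈ 16.7.

k ≈ 12, θ ≈ 16.7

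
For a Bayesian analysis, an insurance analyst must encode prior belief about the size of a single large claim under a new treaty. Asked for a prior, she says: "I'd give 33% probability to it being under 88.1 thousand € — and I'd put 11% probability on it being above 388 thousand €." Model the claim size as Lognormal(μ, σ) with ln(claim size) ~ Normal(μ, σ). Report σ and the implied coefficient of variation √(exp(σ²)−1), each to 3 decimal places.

σ ≈ 0.890, CV ≈ 1.098

If T ~ Lognormal(μ,σ) then ln T ~ Normal(μ,σ), so the p-quantile of ln T is μ + z_p·σ.
ln(88.1) = 4.478 and ln(388) = 5.961; z_{0.33} = -0.4399, z_{0.89} = 1.227.
σ = (5.961 − 4.478)/(1.227 − (-0.4399)) = 0.890.
μ = 4.478 − (-0.4399)·0.890 = 4.870.
CV = √(exp(σ²)−1) = √(exp(0.7915)−1) = 1.098.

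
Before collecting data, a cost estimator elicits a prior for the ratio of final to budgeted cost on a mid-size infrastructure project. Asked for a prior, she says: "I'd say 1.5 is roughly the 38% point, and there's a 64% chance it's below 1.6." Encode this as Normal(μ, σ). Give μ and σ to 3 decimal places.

The p-quantile of Normal(μ,σ) is μ + z_p·σ, with z_{0.38} = -0.3055 and z_{0.64} = 0.3585.
Eliminate σ: μ = (z₂·x₁ − z₁·x₂)/(z₂ − z₁) = (0.3585·1.5 − (-0.3055)·1.6)/0.6639 = 1.546.
Then σ = (x₂ − x₁)/(z₂ − z₁) = (1.6 − 1.5)/0.6639 = 0.151.

μ = 1.546, σ = 0.151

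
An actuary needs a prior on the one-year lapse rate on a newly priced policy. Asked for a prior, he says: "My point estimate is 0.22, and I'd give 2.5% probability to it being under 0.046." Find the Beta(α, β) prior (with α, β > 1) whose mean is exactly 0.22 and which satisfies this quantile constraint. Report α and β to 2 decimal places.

With mean 0.22 fixed, write α = 0.22s, β = 0.78s where s = α+β.
Need P(θ < 0.046) = 0.025 under Beta(0.22s, 0.78s). Normal approximation: (q−m)/√(m(1−m)/s) ≈ z_{0.025} = -1.96, so s ≈ 0.22·0.78·(-1.96)²/(0.046−0.22)² = 21.8.
At s = 21.8: P(θ<0.046) ≈ 0.003. Adjusting to match 0.025 gives s ≈ 12.18.
So α = 0.22·12.18 ≈ 2.68, β = 0.78·12.18 ≈ 9.50.

α ≈ 2.68, β ≈ 9.50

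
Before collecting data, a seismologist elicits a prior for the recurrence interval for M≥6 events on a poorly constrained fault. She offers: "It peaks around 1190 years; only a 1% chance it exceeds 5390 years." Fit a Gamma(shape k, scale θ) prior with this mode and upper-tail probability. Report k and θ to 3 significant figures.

Gamma(k,θ) with k>1 has mode (k−1)θ, so θ = 1190/(k−1).
Need P(X < 5390) = 0.99 with θ tied to k this way. Start at k = 2, θ = 1190: P(X<5390) ≈ 0.940.
Too low — raise k to concentrate. Iterating converges to k ≈ 2.77.
Then θ = 1190/(2.77−1) ≈ 673.

k ≈ 2.77, θ ≈ 673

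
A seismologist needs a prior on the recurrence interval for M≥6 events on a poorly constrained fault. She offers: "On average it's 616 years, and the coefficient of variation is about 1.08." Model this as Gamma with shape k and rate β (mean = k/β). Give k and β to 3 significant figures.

For Gamma(k, rate β): mean = k/β, variance = k/β², so CV = 1/√k.
CV = 1.08, hence k = 1/CV² = 0.857.
Then β = k/mean = 0.857/616 = 0.00139.

k ≈ 0.857, β ≈ 0.00139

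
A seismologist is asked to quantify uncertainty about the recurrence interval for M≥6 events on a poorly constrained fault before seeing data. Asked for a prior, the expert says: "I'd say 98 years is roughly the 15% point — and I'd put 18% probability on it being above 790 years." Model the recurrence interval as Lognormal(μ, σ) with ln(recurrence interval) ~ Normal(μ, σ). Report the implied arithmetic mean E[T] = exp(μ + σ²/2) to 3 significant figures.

E[T] ≈ 526 years

If T ~ Lognormal(μ,σ) then ln T ~ Normal(μ,σ), so the p-quantile of ln T is μ + z_p·σ.
ln(98) = 4.585 and ln(790) = 6.672; z_{0.15} = -1.036, z_{0.82} = 0.9154.
σ = (6.672 − 4.585)/(0.9154 − (-1.036)) = 1.069.
μ = 4.585 − (-1.036)·1.069 = 5.693.
E[T] = exp(μ + σ²/2) = exp(5.693 + 0.5717) = 526 years.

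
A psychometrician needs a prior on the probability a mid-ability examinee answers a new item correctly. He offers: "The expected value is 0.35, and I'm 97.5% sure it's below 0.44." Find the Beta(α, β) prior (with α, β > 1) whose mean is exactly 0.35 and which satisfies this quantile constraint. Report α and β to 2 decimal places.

With mean 0.35 fixed, write α = 0.35s, β = 0.65s where s = α+β.
Need P(θ < 0.44) = 0.975 under Beta(0.35s, 0.65s). Normal approximation: (q−m)/√(m(1−m)/s) ≈ z_{0.975} = 1.96, so s ≈ 0.35·0.65·(1.96)²/(0.44−0.35)² = 107.9.
At s = 107.9: P(θ<0.44) ≈ 0.972. Adjusting to match 0.975 gives s ≈ 112.70.
So α = 0.35·112.70 ≈ 39.44, β = 0.65·112.70 ≈ 73.25.

α ≈ 39.44, β ≈ 73.25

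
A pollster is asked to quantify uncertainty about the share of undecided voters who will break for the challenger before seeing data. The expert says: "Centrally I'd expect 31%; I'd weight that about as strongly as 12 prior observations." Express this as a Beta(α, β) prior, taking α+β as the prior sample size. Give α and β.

α = 3.72, β = 8.28

Under the effective-sample-size interpretation, Beta(α, β) has prior mean α/(α+β) and prior sample size α+β.
So α+β = 12 and α/(α+β) = 0.31, giving α = 0.31·12 = 3.72 and β = 12 − 3.72 = 8.28.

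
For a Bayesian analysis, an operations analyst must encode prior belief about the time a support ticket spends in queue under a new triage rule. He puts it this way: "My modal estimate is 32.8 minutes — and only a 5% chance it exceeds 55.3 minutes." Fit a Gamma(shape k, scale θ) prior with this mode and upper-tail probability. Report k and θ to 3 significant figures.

Gamma(k,θ) with k>1 has mode (k−1)θ, so θ = 32.8/(k−1).
Need P(X < 55.3) = 0.95 with θ tied to k this way. Start at k = 2, θ = 32.8: P(X<55.3) ≈ 0.502.
Too low — raise k to concentrate. Iterating converges to k ≈ 11.2.
Then θ = 32.8/(11.2−1) ≈ 3.2.

k ≈ 11.2, θ ≈ 3.2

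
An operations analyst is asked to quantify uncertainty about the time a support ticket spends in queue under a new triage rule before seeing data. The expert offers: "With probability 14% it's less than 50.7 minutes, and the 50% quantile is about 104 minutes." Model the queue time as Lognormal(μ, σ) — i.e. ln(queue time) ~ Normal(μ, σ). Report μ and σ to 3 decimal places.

If T ~ Lognormal(μ,σ) then ln T ~ Normal(μ,σ), so the p-quantile of ln T is μ + z_p·σ.
ln(50.7) = 3.926 and ln(104) = 4.644; z_{0.14} = -1.08, z_{0.5} = 0.
σ = (4.644 − 3.926)/(0 − (-1.08)) = 0.665.
μ = 3.926 − (-1.08)·0.665 = 4.644.

μ ≈ 4.644, σ ≈ 0.665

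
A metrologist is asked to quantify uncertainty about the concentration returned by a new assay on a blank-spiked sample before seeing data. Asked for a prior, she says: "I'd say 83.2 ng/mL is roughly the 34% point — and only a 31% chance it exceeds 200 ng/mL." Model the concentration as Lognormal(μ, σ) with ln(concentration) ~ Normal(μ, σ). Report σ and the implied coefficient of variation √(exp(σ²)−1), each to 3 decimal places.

σ ≈ 0.966, CV ≈ 1.241

If T ~ Lognormal(μ,σ) then ln T ~ Normal(μ,σ), so the p-quantile of ln T is μ + z_p·σ.
ln(83.2) = 4.421 and ln(200) = 5.298; z_{0.34} = -0.4125, z_{0.69} = 0.4959.
σ = (5.298 − 4.421)/(0.4959 − (-0.4125)) = 0.966.
μ = 4.421 − (-0.4125)·0.966 = 4.820.
CV = √(exp(σ²)−1) = √(exp(0.9324)−1) = 1.241.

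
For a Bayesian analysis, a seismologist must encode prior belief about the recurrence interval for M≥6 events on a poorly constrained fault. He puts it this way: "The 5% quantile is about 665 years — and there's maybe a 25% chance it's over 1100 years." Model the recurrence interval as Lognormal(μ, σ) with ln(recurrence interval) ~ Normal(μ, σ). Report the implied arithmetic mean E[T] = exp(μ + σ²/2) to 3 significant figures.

If T ~ Lognormal(μ,σ) then ln T ~ Normal(μ,σ), so the p-quantile of ln T is μ + z_p·σ.
ln(665) = 6.5 and ln(1100) = 7.003; z_{0.05} = -1.645, z_{0.75} = 0.6745.
σ = (7.003 − 6.5)/(0.6745 − (-1.645)) = 0.217.
μ = 6.5 − (-1.645)·0.217 = 6.857.
E[T] = exp(μ + σ²/2) = exp(6.857 + 0.0235) = 973 years.

E[T] ≈ 973 years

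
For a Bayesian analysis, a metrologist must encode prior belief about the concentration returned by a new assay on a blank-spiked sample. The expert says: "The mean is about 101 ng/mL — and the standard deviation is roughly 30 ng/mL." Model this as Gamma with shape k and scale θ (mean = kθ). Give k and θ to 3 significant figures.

For Gamma(k, scale θ): mean = kθ, variance = kθ², so CV = 1/√k.
CV = SD/mean = 30/101 = 0.297, hence k = 1/CV² = 11.3.
Then θ = mean/k = 101/11.3 = 8.91.

k ≈ 11.3, θ ≈ 8.91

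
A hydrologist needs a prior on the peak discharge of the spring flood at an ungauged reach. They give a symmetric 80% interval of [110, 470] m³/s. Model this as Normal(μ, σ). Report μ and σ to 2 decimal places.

A symmetric 80% interval runs μ ± z·σ with z = 1.282.
Half-width = 180, so σ = 180/1.282 = 140.45.
μ is the interval midpoint, 290.00.

μ = 290.00, σ = 140.45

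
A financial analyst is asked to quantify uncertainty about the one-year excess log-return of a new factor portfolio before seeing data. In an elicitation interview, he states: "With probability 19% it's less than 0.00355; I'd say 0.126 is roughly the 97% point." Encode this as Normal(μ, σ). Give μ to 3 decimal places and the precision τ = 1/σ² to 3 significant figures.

For Normal(μ,σ), the p-quantile is μ + z_p·σ. Here z_{0.19} = -0.8779, z_{0.97} = 1.881.
So 0.00355 = μ − 0.8779σ and 0.126 = μ + 1.881σ.
Subtracting: σ = (0.126 − 0.00355)/(1.881 − (-0.8779)) = 0.044.
Then μ = 0.00355 − (-0.8779)·0.044 = 0.043.
Precision τ = 1/σ² = 1/0.04439² = 508.

μ = 0.043, τ = 508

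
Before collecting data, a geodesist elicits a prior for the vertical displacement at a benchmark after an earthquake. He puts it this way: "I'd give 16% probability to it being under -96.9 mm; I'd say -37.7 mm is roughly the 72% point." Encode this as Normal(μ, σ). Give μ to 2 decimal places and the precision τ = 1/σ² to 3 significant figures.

For Normal(μ,σ), the p-quantile is μ + z_p·σ. Here z_{0.16} = -0.9945, z_{0.72} = 0.5828.
So -96.9 = μ − 0.9945σ and -37.7 = μ + 0.5828σ.
Subtracting: σ = (-37.7 − -96.9)/(0.5828 − (-0.9945)) = 37.53.
Then μ = -96.9 − (-0.9945)·37.53 = -59.58.
Precision τ = 1/σ² = 1/37.53² = 0.00071.

μ = -59.58, τ = 0.00071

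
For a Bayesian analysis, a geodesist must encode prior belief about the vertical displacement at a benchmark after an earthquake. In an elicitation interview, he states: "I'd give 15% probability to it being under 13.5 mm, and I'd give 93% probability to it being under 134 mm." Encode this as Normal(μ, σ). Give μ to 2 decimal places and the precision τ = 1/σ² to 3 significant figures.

μ = 63.21, τ = 0.000435

For Normal(μ,σ), the p-quantile is μ + z_p·σ. Here z_{0.15} = -1.036, z_{0.93} = 1.476.
So 13.5 = μ − 1.036σ and 134 = μ + 1.476σ.
Subtracting: σ = (134 − 13.5)/(1.476 − (-1.036)) = 47.97.
Then μ = 13.5 − (-1.036)·47.97 = 63.21.
Precision τ = 1/σ² = 1/47.97² = 0.000435.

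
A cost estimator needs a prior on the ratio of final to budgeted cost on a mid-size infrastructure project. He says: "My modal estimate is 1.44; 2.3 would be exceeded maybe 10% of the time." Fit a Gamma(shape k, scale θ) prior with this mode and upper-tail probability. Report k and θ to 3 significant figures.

Gamma(k,θ) with k>1 has mode (k−1)θ, so θ = 1.44/(k−1).
Need P(X < 2.3) = 0.9 with θ tied to k this way. Start at k = 2, θ = 1.44: P(X<2.3) ≈ 0.474.
Too low — raise k to concentrate. Iterating converges to k ≈ 9.57.
Then θ = 1.44/(9.57−1) ≈ 0.168.

k ≈ 9.57, θ ≈ 0.168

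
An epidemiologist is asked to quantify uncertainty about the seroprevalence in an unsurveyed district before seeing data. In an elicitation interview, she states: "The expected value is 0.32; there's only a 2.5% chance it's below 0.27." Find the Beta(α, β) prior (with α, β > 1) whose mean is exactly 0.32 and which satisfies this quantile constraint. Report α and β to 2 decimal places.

α ≈ 102.07, β ≈ 216.91

With mean 0.32 fixed, write α = 0.32s, β = 0.68s where s = α+β.
Need P(θ < 0.27) = 0.025 under Beta(0.32s, 0.68s). Normal approximation: (q−m)/√(m(1−m)/s) ≈ z_{0.025} = -1.96, so s ≈ 0.32·0.68·(-1.96)²/(0.27−0.32)² = 334.4.
At s = 334.4: P(θ<0.27) ≈ 0.022. Adjusting to match 0.025 gives s ≈ 318.98.
So α = 0.32·318.98 ≈ 102.07, β = 0.68·318.98 ≈ 216.91.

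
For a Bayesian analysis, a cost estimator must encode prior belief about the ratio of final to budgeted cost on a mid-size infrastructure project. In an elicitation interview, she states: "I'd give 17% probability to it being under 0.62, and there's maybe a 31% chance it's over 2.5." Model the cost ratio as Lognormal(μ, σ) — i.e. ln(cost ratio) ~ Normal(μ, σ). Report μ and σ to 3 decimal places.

μ ≈ 0.439, σ ≈ 0.962

If T ~ Lognormal(μ,σ) then ln T ~ Normal(μ,σ), so the p-quantile of ln T is μ + z_p·σ.
ln(0.62) = -0.478 and ln(2.5) = 0.9163; z_{0.17} = -0.9542, z_{0.69} = 0.4959.
σ = (0.9163 − -0.478)/(0.4959 − (-0.9542)) = 0.962.
μ = -0.478 − (-0.9542)·0.962 = 0.439.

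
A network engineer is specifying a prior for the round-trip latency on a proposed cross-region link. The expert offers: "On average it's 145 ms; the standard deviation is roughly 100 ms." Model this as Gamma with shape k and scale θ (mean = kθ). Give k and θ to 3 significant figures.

k ≈ 2.1, θ ≈ 69

For Gamma(k, scale θ): mean = kθ, variance = kθ², so CV = 1/√k.
CV = SD/mean = 100/145 = 0.6897, hence k = 1/CV² = 2.1.
Then θ = mean/k = 145/2.1 = 69.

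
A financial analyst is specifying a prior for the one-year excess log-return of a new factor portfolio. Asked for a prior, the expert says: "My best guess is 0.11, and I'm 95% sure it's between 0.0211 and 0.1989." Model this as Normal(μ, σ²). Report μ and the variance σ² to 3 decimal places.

A symmetric 95% interval runs μ ± z·σ with z = 1.96.
Half-width = 0.0889, so σ = 0.0889/1.96 = 0.0454 and σ² = 0.002.
μ is the stated best guess, 0.110.

μ = 0.110, σ² = 0.002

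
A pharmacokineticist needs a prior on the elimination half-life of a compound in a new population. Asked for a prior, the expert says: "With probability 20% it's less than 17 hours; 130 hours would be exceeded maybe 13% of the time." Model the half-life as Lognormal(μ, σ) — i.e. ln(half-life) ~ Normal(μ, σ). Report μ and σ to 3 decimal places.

μ ≈ 3.703, σ ≈ 1.034

If T ~ Lognormal(μ,σ) then ln T ~ Normal(μ,σ), so the p-quantile of ln T is μ + z_p·σ.
ln(17) = 2.833 and ln(130) = 4.868; z_{0.2} = -0.8416, z_{0.87} = 1.126.
σ = (4.868 − 2.833)/(1.126 − (-0.8416)) = 1.034.
μ = 2.833 − (-0.8416)·1.034 = 3.703.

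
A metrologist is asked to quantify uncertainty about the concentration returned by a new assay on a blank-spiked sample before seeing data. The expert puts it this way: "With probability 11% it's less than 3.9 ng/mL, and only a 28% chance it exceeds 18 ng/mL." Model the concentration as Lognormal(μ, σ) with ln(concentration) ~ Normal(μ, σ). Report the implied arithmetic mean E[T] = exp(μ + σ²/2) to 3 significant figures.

E[T] ≈ 15.7 ng/mL

If T ~ Lognormal(μ,σ) then ln T ~ Normal(μ,σ), so the p-quantile of ln T is μ + z_p·σ.
ln(3.9) = 1.361 and ln(18) = 2.89; z_{0.11} = -1.227, z_{0.72} = 0.5828.
σ = (2.89 − 1.361)/(0.5828 − (-1.227)) = 0.845.
μ = 1.361 − (-1.227)·0.845 = 2.398.
E[T] = exp(μ + σ²/2) = exp(2.398 + 0.3572) = 15.7 ng/mL.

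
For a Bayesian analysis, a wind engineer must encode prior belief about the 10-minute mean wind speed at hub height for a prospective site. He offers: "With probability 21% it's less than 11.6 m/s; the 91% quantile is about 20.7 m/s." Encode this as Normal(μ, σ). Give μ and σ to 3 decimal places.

μ = 15.018, σ = 4.238

For Normal(μ,σ), the p-quantile is μ + z_p·σ. Here z_{0.21} = -0.8064, z_{0.91} = 1.341.
So 11.6 = μ − 0.8064σ and 20.7 = μ + 1.341σ.
Subtracting: σ = (20.7 − 11.6)/(1.341 − (-0.8064)) = 4.238.
Then μ = 11.6 − (-0.8064)·4.238 = 15.018.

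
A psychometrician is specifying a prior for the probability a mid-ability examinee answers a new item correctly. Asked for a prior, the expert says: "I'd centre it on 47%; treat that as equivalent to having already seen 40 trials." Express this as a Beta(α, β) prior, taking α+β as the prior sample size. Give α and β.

Under the effective-sample-size interpretation, Beta(α, β) has prior mean α/(α+β) and prior sample size α+β.
So α+β = 40 and α/(α+β) = 0.47, giving α = 0.47·40 = 18.8 and β = 40 − 18.8 = 21.2.

α = 18.8, β = 21.2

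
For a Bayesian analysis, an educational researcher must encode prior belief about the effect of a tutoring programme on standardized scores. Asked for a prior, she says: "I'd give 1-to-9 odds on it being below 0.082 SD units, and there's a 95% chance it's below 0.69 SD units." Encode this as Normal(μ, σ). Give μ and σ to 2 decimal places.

μ = 0.35, σ = 0.21

The p-quantile of Normal(μ,σ) is μ + z_p·σ, with z_{0.1} = -1.282 and z_{0.95} = 1.645.
Eliminate σ: μ = (z₂·x₁ − z₁·x₂)/(z₂ − z₁) = (1.645·0.082 − (-1.282)·0.69)/2.926 = 0.35.
Then σ = (x₂ − x₁)/(z₂ − z₁) = (0.69 − 0.082)/2.926 = 0.21.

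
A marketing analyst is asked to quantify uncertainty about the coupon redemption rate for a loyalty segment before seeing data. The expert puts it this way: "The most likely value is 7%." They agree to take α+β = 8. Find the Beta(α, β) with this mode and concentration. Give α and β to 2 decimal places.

α = 1.42, β = 6.58

For α,β > 1 the Beta mode is (α−1)/(α+β−2). With α+β = 8, the mode is (α−1)/6.
Set (α−1)/6 = 0.07 → α = 1 + 0.07·6 = 1.42.
β = 8 − α = 6.58.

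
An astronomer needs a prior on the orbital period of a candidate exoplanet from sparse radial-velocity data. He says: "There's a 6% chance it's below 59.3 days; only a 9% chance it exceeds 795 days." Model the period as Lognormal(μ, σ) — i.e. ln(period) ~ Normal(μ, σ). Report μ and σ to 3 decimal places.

If T ~ Lognormal(μ,σ) then ln T ~ Normal(μ,σ), so the p-quantile of ln T is μ + z_p·σ.
ln(59.3) = 4.083 and ln(795) = 6.678; z_{0.06} = -1.555, z_{0.91} = 1.341.
σ = (6.678 − 4.083)/(1.341 − (-1.555)) = 0.896.
μ = 4.083 − (-1.555)·0.896 = 5.476.

μ ≈ 5.476, σ ≈ 0.896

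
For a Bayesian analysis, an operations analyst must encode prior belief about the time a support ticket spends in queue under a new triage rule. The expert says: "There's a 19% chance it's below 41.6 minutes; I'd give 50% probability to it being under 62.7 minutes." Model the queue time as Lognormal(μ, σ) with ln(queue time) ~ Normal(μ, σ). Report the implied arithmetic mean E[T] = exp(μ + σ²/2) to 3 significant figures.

E[T] ≈ 69.9 minutes

If T ~ Lognormal(μ,σ) then ln T ~ Normal(μ,σ), so the p-quantile of ln T is μ + z_p·σ.
ln(41.6) = 3.728 and ln(62.7) = 4.138; z_{0.19} = -0.8779, z_{0.5} = 0.
σ = (4.138 − 3.728)/(0 − (-0.8779)) = 0.467.
μ = 3.728 − (-0.8779)·0.467 = 4.138.
E[T] = exp(μ + σ²/2) = exp(4.138 + 0.1092) = 69.9 minutes.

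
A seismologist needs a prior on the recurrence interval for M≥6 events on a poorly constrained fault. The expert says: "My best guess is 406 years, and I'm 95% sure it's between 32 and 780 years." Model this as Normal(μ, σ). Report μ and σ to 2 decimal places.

μ = 406.00, σ = 190.82

A symmetric 95% interval runs μ ± z·σ with z = 1.96.
Half-width = 374, so σ = 374/1.96 = 190.82.
μ is the stated best guess, 406.00.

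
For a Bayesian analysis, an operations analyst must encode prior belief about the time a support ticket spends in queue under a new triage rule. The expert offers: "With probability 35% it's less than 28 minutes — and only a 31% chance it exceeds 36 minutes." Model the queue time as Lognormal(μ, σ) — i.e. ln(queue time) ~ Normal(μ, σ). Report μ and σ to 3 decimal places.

If T ~ Lognormal(μ,σ) then ln T ~ Normal(μ,σ), so the p-quantile of ln T is μ + z_p·σ.
ln(28) = 3.332 and ln(36) = 3.584; z_{0.35} = -0.3853, z_{0.69} = 0.4959.
σ = (3.584 − 3.332)/(0.4959 − (-0.3853)) = 0.285.
μ = 3.332 − (-0.3853)·0.285 = 3.442.

μ ≈ 3.442, σ ≈ 0.285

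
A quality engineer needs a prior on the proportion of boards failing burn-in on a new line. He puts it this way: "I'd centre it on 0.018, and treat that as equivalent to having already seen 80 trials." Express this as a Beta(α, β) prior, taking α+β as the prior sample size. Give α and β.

α = 1.44, β = 78.56

Under the effective-sample-size interpretation, Beta(α, β) has prior mean α/(α+β) and prior sample size α+β.
So α+β = 80 and α/(α+β) = 0.018, giving α = 0.018·80 = 1.44 and β = 80 − 1.44 = 78.56.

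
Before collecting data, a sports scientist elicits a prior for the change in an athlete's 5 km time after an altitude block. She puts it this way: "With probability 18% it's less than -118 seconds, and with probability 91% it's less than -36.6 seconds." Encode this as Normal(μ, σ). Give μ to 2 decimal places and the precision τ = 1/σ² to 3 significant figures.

μ = -84.97, τ = 0.000768

For Normal(μ,σ), the p-quantile is μ + z_p·σ. Here z_{0.18} = -0.9154, z_{0.91} = 1.341.
So -118 = μ − 0.9154σ and -36.6 = μ + 1.341σ.
Subtracting: σ = (-36.6 − -118)/(1.341 − (-0.9154)) = 36.08.
Then μ = -118 − (-0.9154)·36.08 = -84.97.
Precision τ = 1/σ² = 1/36.08² = 0.000768.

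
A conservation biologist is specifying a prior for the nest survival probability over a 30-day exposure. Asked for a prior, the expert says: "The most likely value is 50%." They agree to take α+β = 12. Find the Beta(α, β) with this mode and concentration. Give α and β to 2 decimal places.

For α,β > 1 the Beta mode is (α−1)/(α+β−2). With α+β = 12, the mode is (α−1)/10.
Set (α−1)/10 = 0.5 → α = 1 + 0.5·10 = 6.00.
β = 12 − α = 6.00.

α = 6.00, β = 6.00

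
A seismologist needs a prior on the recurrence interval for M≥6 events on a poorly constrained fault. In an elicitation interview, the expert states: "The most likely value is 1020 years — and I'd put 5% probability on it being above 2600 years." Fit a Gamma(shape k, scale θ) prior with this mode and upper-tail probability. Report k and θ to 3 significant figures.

k ≈ 4.09, θ ≈ 330

Gamma(k,θ) with k>1 has mode (k−1)θ, so θ = 1020/(k−1).
Need P(X < 2600) = 0.95 with θ tied to k this way. Start at k = 2, θ = 1020: P(X<2600) ≈ 0.723.
Too low — raise k to concentrate. Iterating converges to k ≈ 4.09.
Then θ = 1020/(4.09−1) ≈ 330.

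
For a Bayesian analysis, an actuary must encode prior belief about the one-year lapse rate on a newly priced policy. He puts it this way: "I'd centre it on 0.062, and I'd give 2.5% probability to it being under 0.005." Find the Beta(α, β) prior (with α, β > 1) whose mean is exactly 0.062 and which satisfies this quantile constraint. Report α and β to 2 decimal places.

α ≈ 1.55, β ≈ 23.42

With mean 0.062 fixed, write α = 0.062s, β = 0.938s where s = α+β.
Need P(θ < 0.005) = 0.025 under Beta(0.062s, 0.938s). Normal approximation: (q−m)/√(m(1−m)/s) ≈ z_{0.025} = -1.96, so s ≈ 0.062·0.938·(-1.96)²/(0.005−0.062)² = 68.8.
At s = 68.8: P(θ<0.005) ≈ 0.000. Adjusting to match 0.025 gives s ≈ 24.97.
So α = 0.062·24.97 ≈ 1.55, β = 0.938·24.97 ≈ 23.42.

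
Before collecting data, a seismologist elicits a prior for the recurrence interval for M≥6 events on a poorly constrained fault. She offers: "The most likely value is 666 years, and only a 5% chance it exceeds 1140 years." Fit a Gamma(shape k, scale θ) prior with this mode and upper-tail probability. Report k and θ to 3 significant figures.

k ≈ 10.7, θ ≈ 68.9

Gamma(k,θ) with k>1 has mode (k−1)θ, so θ = 666/(k−1).
Need P(X < 1140) = 0.95 with θ tied to k this way. Start at k = 2, θ = 666: P(X<1140) ≈ 0.510.
Too low — raise k to concentrate. Iterating converges to k ≈ 10.7.
Then θ = 666/(10.7−1) ≈ 68.9.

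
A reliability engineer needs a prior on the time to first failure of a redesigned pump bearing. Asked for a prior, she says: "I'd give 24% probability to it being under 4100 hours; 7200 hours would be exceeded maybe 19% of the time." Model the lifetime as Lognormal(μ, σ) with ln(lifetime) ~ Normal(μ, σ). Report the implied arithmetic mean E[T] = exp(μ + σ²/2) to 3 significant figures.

If T ~ Lognormal(μ,σ) then ln T ~ Normal(μ,σ), so the p-quantile of ln T is μ + z_p·σ.
ln(4100) = 8.319 and ln(7200) = 8.882; z_{0.24} = -0.7063, z_{0.81} = 0.8779.
σ = (8.882 − 8.319)/(0.8779 − (-0.7063)) = 0.355.
μ = 8.319 − (-0.7063)·0.355 = 8.570.
E[T] = exp(μ + σ²/2) = exp(8.570 + 0.0632) = 5610 hours.

E[T] ≈ 5610 hours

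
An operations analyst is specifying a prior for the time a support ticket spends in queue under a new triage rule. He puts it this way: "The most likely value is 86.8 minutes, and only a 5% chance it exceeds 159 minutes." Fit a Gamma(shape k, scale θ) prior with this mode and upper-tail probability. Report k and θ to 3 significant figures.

Gamma(k,θ) with k>1 has mode (k−1)θ, so θ = 86.8/(k−1).
Need P(X < 159) = 0.95 with θ tied to k this way. Start at k = 2, θ = 86.8: P(X<159) ≈ 0.547.
Too low — raise k to concentrate. Iterating converges to k ≈ 8.6.
Then θ = 86.8/(8.6−1) ≈ 11.4.

k ≈ 8.6, θ ≈ 11.4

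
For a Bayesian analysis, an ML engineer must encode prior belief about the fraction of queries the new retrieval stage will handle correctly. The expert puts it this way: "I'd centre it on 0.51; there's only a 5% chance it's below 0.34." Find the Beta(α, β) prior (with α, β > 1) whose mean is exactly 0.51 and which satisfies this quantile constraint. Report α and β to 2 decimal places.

α ≈ 11.55, β ≈ 11.10

With mean 0.51 fixed, write α = 0.51s, β = 0.49s where s = α+β.
Need P(θ < 0.34) = 0.05 under Beta(0.51s, 0.49s). Normal approximation: (q−m)/√(m(1−m)/s) ≈ z_{0.05} = -1.64, so s ≈ 0.51·0.49·(-1.64)²/(0.34−0.51)² = 23.4.
At s = 23.4: P(θ<0.34) ≈ 0.047. Adjusting to match 0.05 gives s ≈ 22.65.
So α = 0.51·22.65 ≈ 11.55, β = 0.49·22.65 ≈ 11.10.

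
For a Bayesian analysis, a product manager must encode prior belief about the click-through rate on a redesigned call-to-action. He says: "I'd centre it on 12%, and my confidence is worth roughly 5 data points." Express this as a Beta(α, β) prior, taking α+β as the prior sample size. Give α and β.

α = 0.6, β = 4.4

Under the effective-sample-size interpretation, Beta(α, β) has prior mean α/(α+β) and prior sample size α+β.
So α+β = 5 and α/(α+β) = 0.12, giving α = 0.12·5 = 0.6 and β = 5 − 0.6 = 4.4.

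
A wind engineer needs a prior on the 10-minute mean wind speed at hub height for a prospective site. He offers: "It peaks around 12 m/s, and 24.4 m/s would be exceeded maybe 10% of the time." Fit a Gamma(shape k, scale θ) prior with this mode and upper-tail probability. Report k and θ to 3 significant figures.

Gamma(k,θ) with k>1 has mode (k−1)θ, so θ = 12/(k−1).
Need P(X < 24.4) = 0.9 with θ tied to k this way. Start at k = 2, θ = 12: P(X<24.4) ≈ 0.603.
Too low — raise k to concentrate. Iterating converges to k ≈ 4.81.
Then θ = 12/(4.81−1) ≈ 3.15.

k ≈ 4.81, θ ≈ 3.15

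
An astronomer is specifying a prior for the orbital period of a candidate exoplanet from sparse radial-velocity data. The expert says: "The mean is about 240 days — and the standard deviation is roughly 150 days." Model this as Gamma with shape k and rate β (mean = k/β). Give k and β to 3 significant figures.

For Gamma(k, rate β): mean = k/β, variance = k/β², so CV = 1/√k.
CV = SD/mean = 150/240 = 0.625, hence k = 1/CV² = 2.56.
Then β = k/mean = 2.56/240 = 0.0107.

k ≈ 2.56, β ≈ 0.0107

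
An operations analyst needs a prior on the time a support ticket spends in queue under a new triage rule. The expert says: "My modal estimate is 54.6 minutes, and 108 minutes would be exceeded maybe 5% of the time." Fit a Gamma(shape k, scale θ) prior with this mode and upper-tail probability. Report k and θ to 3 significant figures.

k ≈ 6.96, θ ≈ 9.16

Gamma(k,θ) with k>1 has mode (k−1)θ, so θ = 54.6/(k−1).
Need P(X < 108) = 0.95 with θ tied to k this way. Start at k = 2, θ = 54.6: P(X<108) ≈ 0.588.
Too low — raise k to concentrate. Iterating converges to k ≈ 6.96.
Then θ = 54.6/(6.96−1) ≈ 9.16.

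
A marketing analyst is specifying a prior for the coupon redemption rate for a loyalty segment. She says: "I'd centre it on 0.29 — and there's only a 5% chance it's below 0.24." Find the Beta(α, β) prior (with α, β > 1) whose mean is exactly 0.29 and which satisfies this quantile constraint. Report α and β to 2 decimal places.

With mean 0.29 fixed, write α = 0.29s, β = 0.71s where s = α+β.
Need P(θ < 0.24) = 0.05 under Beta(0.29s, 0.71s). Normal approximation: (q−m)/√(m(1−m)/s) ≈ z_{0.05} = -1.64, so s ≈ 0.29·0.71·(-1.64)²/(0.24−0.29)² = 222.8.
At s = 222.8: P(θ<0.24) ≈ 0.046. Adjusting to match 0.05 gives s ≈ 212.04.
So α = 0.29·212.04 ≈ 61.49, β = 0.71·212.04 ≈ 150.55.

α ≈ 61.49, β ≈ 150.55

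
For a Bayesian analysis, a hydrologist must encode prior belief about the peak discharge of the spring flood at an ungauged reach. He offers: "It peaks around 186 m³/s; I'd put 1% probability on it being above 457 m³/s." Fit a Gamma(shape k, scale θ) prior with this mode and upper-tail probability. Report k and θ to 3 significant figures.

k ≈ 6.83, θ ≈ 31.9

Gamma(k,θ) with k>1 has mode (k−1)θ, so θ = 186/(k−1).
Need P(X < 457) = 0.99 with θ tied to k this way. Start at k = 2, θ = 186: P(X<457) ≈ 0.704.
Too low — raise k to concentrate. Iterating converges to k ≈ 6.83.
Then θ = 186/(6.83−1) ≈ 31.9.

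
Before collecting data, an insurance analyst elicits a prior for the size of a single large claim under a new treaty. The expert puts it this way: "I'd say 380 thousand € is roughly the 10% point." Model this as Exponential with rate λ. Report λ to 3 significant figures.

λ ≈ 0.000277

P(T < 380.0) = 1 − e^(−λ·380.0) = 0.1, so λ = −ln(1−0.1)/380.0 = −ln(0.9)/380.0 = 0.000277.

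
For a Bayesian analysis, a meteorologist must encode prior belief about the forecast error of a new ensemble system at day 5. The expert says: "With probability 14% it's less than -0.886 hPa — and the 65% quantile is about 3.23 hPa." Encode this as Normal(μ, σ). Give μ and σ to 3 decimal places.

For Normal(μ,σ), the p-quantile is μ + z_p·σ. Here z_{0.14} = -1.08, z_{0.65} = 0.3853.
So -0.886 = μ − 1.08σ and 3.23 = μ + 0.3853σ.
Subtracting: σ = (3.23 − -0.886)/(0.3853 − (-1.08)) = 2.808.
Then μ = -0.886 − (-1.08)·2.808 = 2.148.

μ = 2.148, σ = 2.808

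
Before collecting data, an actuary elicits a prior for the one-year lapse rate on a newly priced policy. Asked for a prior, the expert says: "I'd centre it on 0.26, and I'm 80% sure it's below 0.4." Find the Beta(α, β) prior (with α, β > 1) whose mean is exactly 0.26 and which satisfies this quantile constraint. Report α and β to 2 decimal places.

With mean 0.26 fixed, write α = 0.26s, β = 0.74s where s = α+β.
Need P(θ < 0.4) = 0.8 under Beta(0.26s, 0.74s). Normal approximation: (q−m)/√(m(1−m)/s) ≈ z_{0.8} = 0.842, so s ≈ 0.26·0.74·(0.842)²/(0.4−0.26)² = 7.0.
At s = 7.0: P(θ<0.4) ≈ 0.812. Adjusting to match 0.8 gives s ≈ 6.06.
So α = 0.26·6.06 ≈ 1.57, β = 0.74·6.06 ≈ 4.48.

α ≈ 1.57, β ≈ 4.48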